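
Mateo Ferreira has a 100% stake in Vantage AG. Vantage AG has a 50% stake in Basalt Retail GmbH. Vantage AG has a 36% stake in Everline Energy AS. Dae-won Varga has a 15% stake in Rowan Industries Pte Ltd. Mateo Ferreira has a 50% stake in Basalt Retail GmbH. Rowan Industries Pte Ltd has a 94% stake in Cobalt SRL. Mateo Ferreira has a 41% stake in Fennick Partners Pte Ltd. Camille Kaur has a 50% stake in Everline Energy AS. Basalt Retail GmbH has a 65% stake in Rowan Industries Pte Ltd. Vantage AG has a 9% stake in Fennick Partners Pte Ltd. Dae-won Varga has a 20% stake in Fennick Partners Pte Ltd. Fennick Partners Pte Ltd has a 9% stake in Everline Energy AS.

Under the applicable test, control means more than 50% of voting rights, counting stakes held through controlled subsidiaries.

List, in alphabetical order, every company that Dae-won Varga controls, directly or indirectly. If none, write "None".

Dae-won's largest direct stake is 20% in Fennick, which does not meet the threshold.

None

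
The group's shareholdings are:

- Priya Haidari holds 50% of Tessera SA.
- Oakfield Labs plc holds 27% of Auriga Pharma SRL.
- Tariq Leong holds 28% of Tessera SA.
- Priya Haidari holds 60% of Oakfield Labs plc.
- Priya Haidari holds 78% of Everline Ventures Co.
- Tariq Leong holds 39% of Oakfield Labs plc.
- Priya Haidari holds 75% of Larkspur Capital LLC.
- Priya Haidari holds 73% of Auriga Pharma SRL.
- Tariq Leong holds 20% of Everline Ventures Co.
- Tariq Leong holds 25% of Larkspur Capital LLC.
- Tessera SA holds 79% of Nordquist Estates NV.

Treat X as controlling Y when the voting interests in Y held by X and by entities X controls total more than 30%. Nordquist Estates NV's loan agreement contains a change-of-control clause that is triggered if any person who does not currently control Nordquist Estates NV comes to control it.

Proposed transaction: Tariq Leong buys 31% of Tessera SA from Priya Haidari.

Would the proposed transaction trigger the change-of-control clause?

Yes

The purchase adds only to Tariq's holdings (Priya's stake shrinks), so Tariq is the only person who could newly come to control Nordquist.
Tariq holds 39% of Oakfield, so Tariq controls Oakfield.
Neither Tariq nor any entity Tariq controls holds any voting interest in Nordquist.
So before the transaction, Tariq does not control Nordquist.
After the purchase, Tariq's direct stake in Tessera rises to 28% + 31% = 59%, and Priya's stake falls to 19%.
Tariq holds 59% of Tessera, so Tariq controls Tessera.
Tessera holds 79% of Nordquist, so Tariq controls Nordquist.
Tariq did not control Nordquist before and does after, so the clause is triggered.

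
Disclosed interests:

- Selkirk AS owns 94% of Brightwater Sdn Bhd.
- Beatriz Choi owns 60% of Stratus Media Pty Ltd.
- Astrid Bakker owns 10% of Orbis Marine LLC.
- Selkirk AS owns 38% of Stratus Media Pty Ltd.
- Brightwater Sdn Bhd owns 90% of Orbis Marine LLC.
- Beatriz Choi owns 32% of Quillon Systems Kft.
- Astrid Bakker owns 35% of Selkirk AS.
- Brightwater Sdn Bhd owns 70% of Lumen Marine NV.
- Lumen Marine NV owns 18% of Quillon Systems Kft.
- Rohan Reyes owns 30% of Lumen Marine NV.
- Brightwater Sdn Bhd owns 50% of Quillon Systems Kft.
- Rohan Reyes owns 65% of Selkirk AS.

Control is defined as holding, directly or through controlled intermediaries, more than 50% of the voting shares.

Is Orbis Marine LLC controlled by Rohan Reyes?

Rohan holds 65% of Selkirk, so Rohan controls Selkirk.
Selkirk holds 94% of Brightwater, so Rohan controls Brightwater.
Brightwater holds 90% of Orbis, so Rohan controls Orbis.

Yes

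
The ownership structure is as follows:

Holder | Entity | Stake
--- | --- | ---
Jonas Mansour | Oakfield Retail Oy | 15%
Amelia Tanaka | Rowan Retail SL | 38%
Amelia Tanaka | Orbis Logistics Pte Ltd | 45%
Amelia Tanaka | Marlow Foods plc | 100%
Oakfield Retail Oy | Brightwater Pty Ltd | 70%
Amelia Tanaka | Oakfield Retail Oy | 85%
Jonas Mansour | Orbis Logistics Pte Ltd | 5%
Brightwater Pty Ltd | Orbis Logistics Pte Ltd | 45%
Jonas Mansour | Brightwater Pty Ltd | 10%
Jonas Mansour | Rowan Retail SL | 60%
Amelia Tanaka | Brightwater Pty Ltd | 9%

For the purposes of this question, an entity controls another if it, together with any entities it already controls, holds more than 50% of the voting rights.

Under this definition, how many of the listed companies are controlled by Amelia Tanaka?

Amelia holds 85% of Oakfield, so Amelia controls Oakfield.
Amelia and Oakfield together hold 9% + 70% = 79% of Brightwater, so Amelia controls Brightwater.
Brightwater and Amelia together hold 45% + 45% = 90% of Orbis, so Amelia controls Orbis.
Amelia holds 100% of Marlow, so Amelia controls Marlow.
No other company's threshold is met.
Amelia controls 4 companies.

4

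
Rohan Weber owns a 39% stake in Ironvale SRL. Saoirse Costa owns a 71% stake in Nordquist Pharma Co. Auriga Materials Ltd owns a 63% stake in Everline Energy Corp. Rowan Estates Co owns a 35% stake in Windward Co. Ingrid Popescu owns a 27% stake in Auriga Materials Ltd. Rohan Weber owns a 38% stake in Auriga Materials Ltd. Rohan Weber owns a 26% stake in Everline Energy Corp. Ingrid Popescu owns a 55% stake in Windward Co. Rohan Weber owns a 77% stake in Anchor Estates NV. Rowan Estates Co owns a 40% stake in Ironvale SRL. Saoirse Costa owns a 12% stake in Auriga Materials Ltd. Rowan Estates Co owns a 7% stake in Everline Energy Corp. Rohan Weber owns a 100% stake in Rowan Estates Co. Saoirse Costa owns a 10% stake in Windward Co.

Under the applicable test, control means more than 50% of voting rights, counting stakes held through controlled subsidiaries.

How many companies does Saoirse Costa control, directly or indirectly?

Saoirse holds 71% of Nordquist, so Saoirse controls Nordquist.
No other company's threshold is met.
Saoirse controls 1 company.

1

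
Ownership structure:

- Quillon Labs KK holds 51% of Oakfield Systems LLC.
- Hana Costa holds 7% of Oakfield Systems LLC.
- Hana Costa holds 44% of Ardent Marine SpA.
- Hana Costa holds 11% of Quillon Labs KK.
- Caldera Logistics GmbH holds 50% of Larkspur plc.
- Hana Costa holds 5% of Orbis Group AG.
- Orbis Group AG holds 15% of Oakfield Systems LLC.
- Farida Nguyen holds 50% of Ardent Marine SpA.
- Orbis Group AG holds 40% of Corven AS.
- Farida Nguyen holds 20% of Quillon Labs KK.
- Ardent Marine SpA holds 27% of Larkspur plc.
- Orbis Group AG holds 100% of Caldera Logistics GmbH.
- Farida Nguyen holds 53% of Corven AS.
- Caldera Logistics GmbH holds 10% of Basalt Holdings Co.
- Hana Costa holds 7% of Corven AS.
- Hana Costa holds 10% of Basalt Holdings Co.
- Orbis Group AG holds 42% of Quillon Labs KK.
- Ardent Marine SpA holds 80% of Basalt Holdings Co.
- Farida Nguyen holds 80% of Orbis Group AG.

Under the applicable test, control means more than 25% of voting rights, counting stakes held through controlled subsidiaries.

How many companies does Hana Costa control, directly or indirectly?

3

Hana holds 44% of Ardent, so Hana controls Ardent.
Ardent and Hana together hold 80% + 10% = 90% of Basalt, so Hana controls Basalt.
Ardent holds 27% of Larkspur, so Hana controls Larkspur.
No other company's threshold is met.
Hana controls 3 companies.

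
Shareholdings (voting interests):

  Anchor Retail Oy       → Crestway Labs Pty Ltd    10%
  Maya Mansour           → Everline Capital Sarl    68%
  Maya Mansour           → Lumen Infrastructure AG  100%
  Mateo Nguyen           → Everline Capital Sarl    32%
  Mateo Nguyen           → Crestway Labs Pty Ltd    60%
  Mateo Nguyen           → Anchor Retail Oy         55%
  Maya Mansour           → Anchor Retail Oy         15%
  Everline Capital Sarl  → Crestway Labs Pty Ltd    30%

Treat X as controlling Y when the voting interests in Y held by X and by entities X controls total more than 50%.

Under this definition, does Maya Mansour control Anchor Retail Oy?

Maya holds 68% of Everline, so Maya controls Everline.
Maya holds 100% of Lumen, so Maya controls Lumen.
In Anchor, Maya's side holds only 15%, not > 50%.
So Maya does not control Anchor.

No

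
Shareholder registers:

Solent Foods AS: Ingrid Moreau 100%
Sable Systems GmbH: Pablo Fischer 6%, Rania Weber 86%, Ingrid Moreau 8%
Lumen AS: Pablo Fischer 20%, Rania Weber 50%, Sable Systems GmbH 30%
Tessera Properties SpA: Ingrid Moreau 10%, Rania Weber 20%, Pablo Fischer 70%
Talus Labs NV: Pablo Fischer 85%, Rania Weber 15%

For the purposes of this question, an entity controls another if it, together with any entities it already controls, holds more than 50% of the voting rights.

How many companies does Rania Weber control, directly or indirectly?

2

Rania holds 86% of Sable, so Rania controls Sable.
Rania and Sable together hold 50% + 30% = 80% of Lumen, so Rania controls Lumen.
No other company's threshold is met.
Rania controls 2 companies.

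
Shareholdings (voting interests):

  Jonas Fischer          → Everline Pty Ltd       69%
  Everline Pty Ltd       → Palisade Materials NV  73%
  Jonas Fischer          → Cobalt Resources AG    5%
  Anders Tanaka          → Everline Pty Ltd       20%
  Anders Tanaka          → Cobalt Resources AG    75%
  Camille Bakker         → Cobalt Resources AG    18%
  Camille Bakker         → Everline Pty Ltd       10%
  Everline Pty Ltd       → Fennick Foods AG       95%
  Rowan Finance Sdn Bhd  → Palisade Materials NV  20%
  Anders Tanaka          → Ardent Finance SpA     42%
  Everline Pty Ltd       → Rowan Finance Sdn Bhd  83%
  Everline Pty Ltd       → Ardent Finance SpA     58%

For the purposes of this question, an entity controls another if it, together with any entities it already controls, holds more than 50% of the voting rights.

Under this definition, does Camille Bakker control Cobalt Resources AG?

Camille's largest direct stake is 18% in Cobalt, which does not meet the threshold, so Camille controls no company.
In Cobalt, Camille's side holds only 18%, not > 50%.
So Camille does not control Cobalt.

No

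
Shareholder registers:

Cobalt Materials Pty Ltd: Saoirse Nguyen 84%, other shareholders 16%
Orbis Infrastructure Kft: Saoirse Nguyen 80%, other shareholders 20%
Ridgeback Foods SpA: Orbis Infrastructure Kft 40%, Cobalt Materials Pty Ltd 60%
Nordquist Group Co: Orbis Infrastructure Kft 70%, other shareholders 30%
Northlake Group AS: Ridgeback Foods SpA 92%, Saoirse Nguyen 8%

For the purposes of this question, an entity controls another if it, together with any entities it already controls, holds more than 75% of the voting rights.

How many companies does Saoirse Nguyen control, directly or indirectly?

4

Saoirse holds 84% of Cobalt, so Saoirse controls Cobalt.
Saoirse holds 80% of Orbis, so Saoirse controls Orbis.
Orbis and Cobalt together hold 40% + 60% = 100% of Ridgeback, so Saoirse controls Ridgeback.
Ridgeback and Saoirse together hold 92% + 8% = 100% of Northlake, so Saoirse controls Northlake.
No other company's threshold is met.
Saoirse controls 4 companies.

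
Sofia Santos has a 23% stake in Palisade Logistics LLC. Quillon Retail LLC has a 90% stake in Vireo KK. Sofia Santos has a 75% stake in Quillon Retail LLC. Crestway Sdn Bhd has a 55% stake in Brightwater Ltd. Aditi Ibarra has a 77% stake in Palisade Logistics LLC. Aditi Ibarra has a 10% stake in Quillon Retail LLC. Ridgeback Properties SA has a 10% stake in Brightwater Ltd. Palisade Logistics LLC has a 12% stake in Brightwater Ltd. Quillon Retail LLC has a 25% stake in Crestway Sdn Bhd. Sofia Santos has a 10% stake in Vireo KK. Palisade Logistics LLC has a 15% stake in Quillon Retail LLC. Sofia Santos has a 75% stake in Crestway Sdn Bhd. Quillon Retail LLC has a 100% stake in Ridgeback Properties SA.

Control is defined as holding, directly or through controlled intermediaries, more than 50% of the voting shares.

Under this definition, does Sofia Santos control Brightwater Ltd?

Sofia holds 75% of Quillon, so Sofia controls Quillon.
Quillon and Sofia together hold 25% + 75% = 100% of Crestway, so Sofia controls Crestway.
Quillon holds 100% of Ridgeback, so Sofia controls Ridgeback.
Crestway and Ridgeback together hold 55% + 10% = 65% of Brightwater, so Sofia controls Brightwater.

Yes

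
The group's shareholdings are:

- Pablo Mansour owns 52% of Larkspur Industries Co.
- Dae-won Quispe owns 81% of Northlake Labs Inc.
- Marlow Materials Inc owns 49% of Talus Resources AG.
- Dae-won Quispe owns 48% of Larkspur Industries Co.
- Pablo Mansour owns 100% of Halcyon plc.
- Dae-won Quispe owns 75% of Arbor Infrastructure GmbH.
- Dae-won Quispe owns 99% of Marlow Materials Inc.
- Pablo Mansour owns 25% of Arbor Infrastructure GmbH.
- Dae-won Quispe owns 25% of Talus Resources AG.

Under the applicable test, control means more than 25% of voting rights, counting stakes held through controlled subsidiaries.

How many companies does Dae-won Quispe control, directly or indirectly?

Dae-won holds 48% of Larkspur, so Dae-won controls Larkspur.
Dae-won holds 75% of Arbor, so Dae-won controls Arbor.
Dae-won holds 99% of Marlow, so Dae-won controls Marlow.
Marlow and Dae-won together hold 49% + 25% = 74% of Talus, so Dae-won controls Talus.
Dae-won holds 81% of Northlake, so Dae-won controls Northlake.
No other company's threshold is met.
Dae-won controls 5 companies.

5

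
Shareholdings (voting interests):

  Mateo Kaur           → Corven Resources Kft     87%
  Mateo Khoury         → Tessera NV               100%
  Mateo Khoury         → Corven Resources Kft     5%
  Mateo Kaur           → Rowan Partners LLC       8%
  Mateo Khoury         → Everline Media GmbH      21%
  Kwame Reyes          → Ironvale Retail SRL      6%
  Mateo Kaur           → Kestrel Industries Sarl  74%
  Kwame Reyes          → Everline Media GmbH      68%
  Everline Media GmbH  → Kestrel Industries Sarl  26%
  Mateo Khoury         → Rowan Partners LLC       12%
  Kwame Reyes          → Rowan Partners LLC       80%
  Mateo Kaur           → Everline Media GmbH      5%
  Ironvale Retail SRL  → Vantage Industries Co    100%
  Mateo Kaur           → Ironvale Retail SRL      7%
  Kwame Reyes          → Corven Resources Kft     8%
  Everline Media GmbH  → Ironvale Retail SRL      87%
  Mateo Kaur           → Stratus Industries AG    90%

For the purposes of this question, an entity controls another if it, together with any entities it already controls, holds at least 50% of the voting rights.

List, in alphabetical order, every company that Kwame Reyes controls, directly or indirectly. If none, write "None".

Everline Media GmbH, Ironvale Retail SRL, Rowan Partners LLC, Vantage Industries Co

Kwame holds 80% of Rowan, so Kwame controls Rowan.
Kwame holds 68% of Everline, so Kwame controls Everline.
Everline and Kwame together hold 87% + 6% = 93% of Ironvale, so Kwame controls Ironvale.
Ironvale holds 100% of Vantage, so Kwame controls Vantage.
No other company's threshold is met.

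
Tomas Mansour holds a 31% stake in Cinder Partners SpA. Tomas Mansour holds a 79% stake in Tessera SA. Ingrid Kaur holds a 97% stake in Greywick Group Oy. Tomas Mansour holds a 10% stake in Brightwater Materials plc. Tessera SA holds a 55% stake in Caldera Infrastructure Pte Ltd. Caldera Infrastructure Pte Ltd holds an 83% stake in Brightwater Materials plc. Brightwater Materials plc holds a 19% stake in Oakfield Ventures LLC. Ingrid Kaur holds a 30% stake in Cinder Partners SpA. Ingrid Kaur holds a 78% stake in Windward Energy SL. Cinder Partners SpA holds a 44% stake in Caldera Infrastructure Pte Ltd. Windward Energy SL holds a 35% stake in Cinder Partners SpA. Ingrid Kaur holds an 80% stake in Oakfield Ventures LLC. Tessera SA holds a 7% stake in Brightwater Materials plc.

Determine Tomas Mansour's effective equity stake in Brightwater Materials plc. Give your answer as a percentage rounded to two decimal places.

Tomas reaches Brightwater along 4 paths.
Via Tessera: 79% × 7% = 5.53%.
Via Tessera → Caldera: 79% × 55% × 83% = 36.0635%.
Via Cinder → Caldera: 31% × 44% × 83% = 11.3212%.
Direct stake: 10% = 10%.
Total: 5.53% + 36.0635% + 11.3212% + 10% = 62.9147%.
Rounded: 62.91%.

62.91%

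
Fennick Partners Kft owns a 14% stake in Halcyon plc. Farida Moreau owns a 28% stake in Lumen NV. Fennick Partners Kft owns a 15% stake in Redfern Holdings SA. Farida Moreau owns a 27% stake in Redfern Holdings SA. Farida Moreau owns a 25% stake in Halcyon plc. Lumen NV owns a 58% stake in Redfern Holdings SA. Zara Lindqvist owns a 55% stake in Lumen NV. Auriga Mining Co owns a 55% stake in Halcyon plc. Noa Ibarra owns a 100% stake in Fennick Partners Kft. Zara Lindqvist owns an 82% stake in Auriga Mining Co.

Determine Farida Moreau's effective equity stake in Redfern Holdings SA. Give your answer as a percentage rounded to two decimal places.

Farida reaches Redfern along 2 paths.
Via Lumen: 28% × 58% = 16.24%.
Direct stake: 27% = 27%.
Total: 16.24% + 27% = 43.24%.

43.24%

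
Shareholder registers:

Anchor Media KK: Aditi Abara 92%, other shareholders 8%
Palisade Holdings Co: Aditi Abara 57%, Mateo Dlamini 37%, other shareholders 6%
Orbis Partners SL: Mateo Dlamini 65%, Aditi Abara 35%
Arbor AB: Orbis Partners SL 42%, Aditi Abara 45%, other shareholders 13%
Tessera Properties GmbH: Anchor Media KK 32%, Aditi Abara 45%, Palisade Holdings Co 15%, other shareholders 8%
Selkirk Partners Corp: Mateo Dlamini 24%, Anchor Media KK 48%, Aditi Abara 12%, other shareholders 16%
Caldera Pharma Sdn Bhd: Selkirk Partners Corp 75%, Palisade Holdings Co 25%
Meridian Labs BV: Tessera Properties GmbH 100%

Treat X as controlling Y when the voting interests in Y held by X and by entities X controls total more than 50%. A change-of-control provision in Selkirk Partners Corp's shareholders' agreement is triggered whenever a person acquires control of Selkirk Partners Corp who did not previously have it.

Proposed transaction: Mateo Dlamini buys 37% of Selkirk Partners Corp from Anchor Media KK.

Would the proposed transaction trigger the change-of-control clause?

The purchase adds only to Mateo's holdings (Anchor's stake shrinks), so Mateo is the only person who could newly come to control Selkirk.
Mateo holds 65% of Orbis, so Mateo controls Orbis.
In Selkirk, Mateo's side holds only 24%, not > 50%.
So before the transaction, Mateo does not control Selkirk.
After the purchase, Mateo's direct stake in Selkirk rises to 24% + 37% = 61%, and Anchor's stake falls to 11%.
Mateo holds 61% of Selkirk, so Mateo controls Selkirk.
Mateo did not control Selkirk before and does after, so the clause is triggered.

Yes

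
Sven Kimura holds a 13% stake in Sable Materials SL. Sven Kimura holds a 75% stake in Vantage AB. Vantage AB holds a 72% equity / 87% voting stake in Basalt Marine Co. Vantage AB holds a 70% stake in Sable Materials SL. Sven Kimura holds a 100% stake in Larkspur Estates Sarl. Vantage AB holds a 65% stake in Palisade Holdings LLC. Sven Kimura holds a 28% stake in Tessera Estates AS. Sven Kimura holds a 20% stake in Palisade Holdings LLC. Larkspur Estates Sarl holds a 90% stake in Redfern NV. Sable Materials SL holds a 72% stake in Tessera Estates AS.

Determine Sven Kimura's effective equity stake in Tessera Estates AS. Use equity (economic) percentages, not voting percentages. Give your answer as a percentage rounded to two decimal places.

75.16%

Sven reaches Tessera along 3 paths.
Direct stake: 28% = 28%.
Via Sable: 13% × 72% = 9.36%.
Via Vantage → Sable: 75% × 70% × 72% = 37.8%.
Total: 28% + 9.36% + 37.8% = 75.16%.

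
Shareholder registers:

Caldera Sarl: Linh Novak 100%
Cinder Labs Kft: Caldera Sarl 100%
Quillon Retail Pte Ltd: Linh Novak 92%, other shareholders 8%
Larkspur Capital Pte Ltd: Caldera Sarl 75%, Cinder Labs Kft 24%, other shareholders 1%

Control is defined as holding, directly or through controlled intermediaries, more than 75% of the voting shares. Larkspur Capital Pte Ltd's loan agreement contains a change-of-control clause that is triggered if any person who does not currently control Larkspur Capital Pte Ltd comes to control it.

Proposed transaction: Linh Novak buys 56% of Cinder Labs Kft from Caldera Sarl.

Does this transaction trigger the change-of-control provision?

The purchase adds only to Linh's holdings (Caldera's stake shrinks), so Linh is the only person who could newly come to control Larkspur.
Linh holds 100% of Caldera, so Linh controls Caldera.
Caldera holds 100% of Cinder, so Linh controls Cinder.
Caldera and Cinder together hold 75% + 24% = 99% of Larkspur, so Linh controls Larkspur.
So Linh already controls Larkspur before the transaction.
After the purchase, Linh holds 56% of Cinder directly, and Caldera's stake falls to 44%.
Linh controlled Larkspur already, so this is not a new person acquiring control; every other person's position is unchanged or reduced.
No new person acquires control, so the clause is not triggered.

No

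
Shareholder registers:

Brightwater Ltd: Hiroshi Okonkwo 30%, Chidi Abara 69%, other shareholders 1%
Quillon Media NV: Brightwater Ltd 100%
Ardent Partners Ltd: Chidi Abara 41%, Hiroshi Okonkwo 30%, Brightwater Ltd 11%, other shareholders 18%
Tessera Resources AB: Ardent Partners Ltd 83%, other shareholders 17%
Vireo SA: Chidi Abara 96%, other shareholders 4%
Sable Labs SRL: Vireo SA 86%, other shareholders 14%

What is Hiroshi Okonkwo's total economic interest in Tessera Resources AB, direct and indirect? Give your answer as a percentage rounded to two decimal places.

27.64%

Hiroshi reaches Tessera along 2 paths.
Via Ardent: 30% × 83% = 24.9%.
Via Brightwater → Ardent: 30% × 11% × 83% = 2.739%.
Total: 24.9% + 2.739% = 27.639%.
Rounded: 27.64%.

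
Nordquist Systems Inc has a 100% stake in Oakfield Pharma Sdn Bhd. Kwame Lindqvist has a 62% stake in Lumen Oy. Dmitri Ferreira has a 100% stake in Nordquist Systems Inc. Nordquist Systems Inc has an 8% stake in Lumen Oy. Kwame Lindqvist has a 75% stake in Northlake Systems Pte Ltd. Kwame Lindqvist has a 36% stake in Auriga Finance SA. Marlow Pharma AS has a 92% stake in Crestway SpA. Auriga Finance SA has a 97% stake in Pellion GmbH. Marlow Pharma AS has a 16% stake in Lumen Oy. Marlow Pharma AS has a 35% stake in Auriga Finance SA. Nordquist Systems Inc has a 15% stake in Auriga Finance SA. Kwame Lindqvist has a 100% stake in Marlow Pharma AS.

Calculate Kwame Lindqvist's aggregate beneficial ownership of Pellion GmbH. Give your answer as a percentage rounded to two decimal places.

68.87%

Kwame reaches Pellion along 2 paths.
Via Auriga: 36% × 97% = 34.92%.
Via Marlow → Auriga: 100% × 35% × 97% = 33.95%.
Total: 34.92% + 33.95% = 68.87%.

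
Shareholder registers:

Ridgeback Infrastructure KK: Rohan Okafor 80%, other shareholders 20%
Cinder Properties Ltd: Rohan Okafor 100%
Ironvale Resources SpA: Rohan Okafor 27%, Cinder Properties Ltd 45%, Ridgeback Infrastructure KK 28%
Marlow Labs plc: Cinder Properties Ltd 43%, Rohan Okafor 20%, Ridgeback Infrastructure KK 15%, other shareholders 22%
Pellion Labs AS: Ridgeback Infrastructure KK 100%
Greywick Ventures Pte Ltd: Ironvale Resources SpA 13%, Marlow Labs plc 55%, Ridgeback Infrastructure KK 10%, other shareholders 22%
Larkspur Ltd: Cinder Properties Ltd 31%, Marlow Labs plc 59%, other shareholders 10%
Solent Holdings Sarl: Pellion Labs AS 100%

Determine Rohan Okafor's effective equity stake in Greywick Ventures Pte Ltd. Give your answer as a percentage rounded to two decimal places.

61.52%

Rohan reaches Greywick along 7 paths.
Via Ironvale: 27% × 13% = 3.51%.
Via Cinder → Ironvale: 100% × 45% × 13% = 5.85%.
Via Ridgeback → Ironvale: 80% × 28% × 13% = 2.912%.
Via Cinder → Marlow: 100% × 43% × 55% = 23.65%.
Via Marlow: 20% × 55% = 11%.
Via Ridgeback → Marlow: 80% × 15% × 55% = 6.6%.
Via Ridgeback: 80% × 10% = 8%.
Total: 3.51% + 5.85% + 2.912% + 23.65% + 11% + 6.6% + 8% = 61.522%.
Rounded: 61.52%.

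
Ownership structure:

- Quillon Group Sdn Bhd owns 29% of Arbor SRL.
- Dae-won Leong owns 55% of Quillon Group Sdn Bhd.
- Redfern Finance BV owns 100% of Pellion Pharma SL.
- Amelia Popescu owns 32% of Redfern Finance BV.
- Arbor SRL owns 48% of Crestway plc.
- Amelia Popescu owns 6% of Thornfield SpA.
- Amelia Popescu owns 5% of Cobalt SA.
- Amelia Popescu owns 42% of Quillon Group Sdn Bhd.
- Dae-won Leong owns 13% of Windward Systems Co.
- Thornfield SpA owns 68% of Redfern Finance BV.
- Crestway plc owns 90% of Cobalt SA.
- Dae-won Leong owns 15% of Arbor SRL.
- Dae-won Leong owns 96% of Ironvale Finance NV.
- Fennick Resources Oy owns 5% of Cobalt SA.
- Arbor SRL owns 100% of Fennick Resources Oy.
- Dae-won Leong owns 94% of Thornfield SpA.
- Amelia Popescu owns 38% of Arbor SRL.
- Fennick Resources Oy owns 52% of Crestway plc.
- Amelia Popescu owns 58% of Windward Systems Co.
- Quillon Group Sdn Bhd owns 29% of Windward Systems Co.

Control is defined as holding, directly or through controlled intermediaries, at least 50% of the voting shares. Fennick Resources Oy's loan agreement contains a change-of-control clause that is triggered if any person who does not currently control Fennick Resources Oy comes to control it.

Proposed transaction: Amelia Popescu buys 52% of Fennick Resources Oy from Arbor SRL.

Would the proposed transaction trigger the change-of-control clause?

The purchase adds only to Amelia's holdings (Arbor's stake shrinks), so Amelia is the only person who could newly come to control Fennick.
Amelia holds 58% of Windward, so Amelia controls Windward.
Neither Amelia nor any entity Amelia controls holds any voting interest in Fennick.
So before the transaction, Amelia does not control Fennick.
After the purchase, Amelia holds 52% of Fennick directly, and Arbor's stake falls to 48%.
Amelia holds 52% of Fennick, so Amelia controls Fennick.
Amelia did not control Fennick before and does after, so the clause is triggered.

Yes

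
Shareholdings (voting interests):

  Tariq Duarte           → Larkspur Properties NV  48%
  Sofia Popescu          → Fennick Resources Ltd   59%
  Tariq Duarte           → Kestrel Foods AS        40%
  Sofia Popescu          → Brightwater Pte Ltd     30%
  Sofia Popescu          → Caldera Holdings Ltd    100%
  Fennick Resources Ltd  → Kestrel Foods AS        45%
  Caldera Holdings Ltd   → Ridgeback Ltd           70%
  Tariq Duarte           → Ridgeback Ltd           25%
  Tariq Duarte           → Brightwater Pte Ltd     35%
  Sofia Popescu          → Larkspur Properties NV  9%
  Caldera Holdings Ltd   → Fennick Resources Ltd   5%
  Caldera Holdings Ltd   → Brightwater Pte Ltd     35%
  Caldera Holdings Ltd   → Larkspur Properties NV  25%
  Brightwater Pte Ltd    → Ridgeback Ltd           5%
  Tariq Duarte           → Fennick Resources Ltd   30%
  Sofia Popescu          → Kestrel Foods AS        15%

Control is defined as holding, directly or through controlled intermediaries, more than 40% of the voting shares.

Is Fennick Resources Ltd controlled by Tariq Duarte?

No

Tariq holds 48% of Larkspur, so Tariq controls Larkspur.
In Fennick, Tariq's side holds only 30%, not > 40%.
So Tariq does not control Fennick.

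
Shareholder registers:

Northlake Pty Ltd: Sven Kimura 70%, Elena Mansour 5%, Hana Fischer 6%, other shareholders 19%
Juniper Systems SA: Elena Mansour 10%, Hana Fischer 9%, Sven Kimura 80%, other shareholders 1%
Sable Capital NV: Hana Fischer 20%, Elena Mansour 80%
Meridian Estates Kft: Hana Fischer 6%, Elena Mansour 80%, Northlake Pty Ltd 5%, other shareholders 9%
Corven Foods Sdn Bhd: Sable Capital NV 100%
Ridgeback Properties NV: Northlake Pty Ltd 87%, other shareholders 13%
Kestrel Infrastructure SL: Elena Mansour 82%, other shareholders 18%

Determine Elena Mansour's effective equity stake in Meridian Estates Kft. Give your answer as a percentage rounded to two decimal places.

80.25%

Elena reaches Meridian along 2 paths.
Direct stake: 80% = 80%.
Via Northlake: 5% × 5% = 0.25%.
Total: 80% + 0.25% = 80.25%.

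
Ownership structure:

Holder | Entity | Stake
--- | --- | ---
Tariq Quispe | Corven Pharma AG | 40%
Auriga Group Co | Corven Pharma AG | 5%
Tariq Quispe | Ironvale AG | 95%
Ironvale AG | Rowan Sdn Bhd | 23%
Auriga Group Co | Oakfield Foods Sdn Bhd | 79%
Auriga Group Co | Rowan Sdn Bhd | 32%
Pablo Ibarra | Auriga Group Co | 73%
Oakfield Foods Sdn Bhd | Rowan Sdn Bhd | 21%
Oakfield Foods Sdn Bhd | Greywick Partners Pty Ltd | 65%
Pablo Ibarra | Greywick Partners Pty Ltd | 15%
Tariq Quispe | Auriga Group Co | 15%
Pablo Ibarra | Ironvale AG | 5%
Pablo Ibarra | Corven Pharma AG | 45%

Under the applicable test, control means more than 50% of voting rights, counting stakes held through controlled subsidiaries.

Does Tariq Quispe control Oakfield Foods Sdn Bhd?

No

Tariq holds 95% of Ironvale, so Tariq controls Ironvale.
Neither Tariq nor any entity Tariq controls holds any voting interest in Oakfield.
So Tariq does not control Oakfield.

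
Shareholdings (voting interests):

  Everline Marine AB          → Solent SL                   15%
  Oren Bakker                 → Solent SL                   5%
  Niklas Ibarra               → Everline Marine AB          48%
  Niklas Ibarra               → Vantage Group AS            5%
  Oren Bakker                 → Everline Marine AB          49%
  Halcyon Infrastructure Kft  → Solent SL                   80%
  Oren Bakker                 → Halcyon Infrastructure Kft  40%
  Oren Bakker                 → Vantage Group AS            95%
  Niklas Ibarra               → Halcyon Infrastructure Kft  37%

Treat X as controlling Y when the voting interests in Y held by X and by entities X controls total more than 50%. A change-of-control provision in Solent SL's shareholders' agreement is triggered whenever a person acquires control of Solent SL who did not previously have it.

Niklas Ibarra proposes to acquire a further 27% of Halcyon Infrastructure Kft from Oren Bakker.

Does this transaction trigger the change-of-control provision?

Yes

The purchase adds only to Niklas's holdings (Oren's stake shrinks), so Niklas is the only person who could newly come to control Solent.
Niklas's largest direct stake is 48% in Everline, which does not meet the threshold, so Niklas controls no company.
Neither Niklas nor any entity Niklas controls holds any voting interest in Solent.
So before the transaction, Niklas does not control Solent.
After the purchase, Niklas's direct stake in Halcyon rises to 37% + 27% = 64%, and Oren's stake falls to 13%.
Niklas holds 64% of Halcyon, so Niklas controls Halcyon.
Halcyon holds 80% of Solent, so Niklas controls Solent.
Niklas did not control Solent before and does after, so the clause is triggered.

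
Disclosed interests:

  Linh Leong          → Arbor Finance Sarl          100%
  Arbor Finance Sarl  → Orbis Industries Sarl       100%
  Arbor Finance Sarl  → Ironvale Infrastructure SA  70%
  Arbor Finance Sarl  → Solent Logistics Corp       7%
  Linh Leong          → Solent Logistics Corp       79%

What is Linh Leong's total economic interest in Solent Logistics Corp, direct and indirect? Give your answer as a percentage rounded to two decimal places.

86.00%

Linh reaches Solent along 2 paths.
Direct stake: 79% = 79%.
Via Arbor: 100% × 7% = 7%.
Total: 79% + 7% = 86%.
Rounded: 86.00%.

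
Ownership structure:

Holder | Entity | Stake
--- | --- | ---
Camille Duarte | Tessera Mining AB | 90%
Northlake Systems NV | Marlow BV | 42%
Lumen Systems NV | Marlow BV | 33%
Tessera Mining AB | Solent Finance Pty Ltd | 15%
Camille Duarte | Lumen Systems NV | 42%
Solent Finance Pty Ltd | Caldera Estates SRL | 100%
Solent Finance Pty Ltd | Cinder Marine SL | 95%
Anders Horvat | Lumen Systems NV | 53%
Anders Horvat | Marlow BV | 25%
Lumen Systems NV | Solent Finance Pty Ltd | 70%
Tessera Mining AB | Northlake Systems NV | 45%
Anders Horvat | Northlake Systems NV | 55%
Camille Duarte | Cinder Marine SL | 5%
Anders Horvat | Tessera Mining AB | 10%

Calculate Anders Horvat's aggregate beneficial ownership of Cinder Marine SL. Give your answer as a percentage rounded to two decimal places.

Anders reaches Cinder along 2 paths.
Via Tessera → Solent: 10% × 15% × 95% = 1.425%.
Via Lumen → Solent: 53% × 70% × 95% = 35.245%.
Total: 1.425% + 35.245% = 36.67%.

36.67%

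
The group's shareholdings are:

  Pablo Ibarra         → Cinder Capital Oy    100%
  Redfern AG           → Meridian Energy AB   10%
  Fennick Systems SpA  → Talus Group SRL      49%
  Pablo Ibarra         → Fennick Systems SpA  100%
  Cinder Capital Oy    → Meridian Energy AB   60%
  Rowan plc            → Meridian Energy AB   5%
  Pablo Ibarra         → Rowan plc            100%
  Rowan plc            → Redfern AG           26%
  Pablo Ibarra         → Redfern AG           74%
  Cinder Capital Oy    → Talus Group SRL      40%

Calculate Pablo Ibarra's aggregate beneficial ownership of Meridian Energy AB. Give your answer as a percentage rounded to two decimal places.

75.00%

Pablo reaches Meridian along 4 paths.
Via Rowan: 100% × 5% = 5%.
Via Cinder: 100% × 60% = 60%.
Via Rowan → Redfern: 100% × 26% × 10% = 2.6%.
Via Redfern: 74% × 10% = 7.4%.
Total: 5% + 60% + 2.6% + 7.4% = 75%.
Rounded: 75.00%.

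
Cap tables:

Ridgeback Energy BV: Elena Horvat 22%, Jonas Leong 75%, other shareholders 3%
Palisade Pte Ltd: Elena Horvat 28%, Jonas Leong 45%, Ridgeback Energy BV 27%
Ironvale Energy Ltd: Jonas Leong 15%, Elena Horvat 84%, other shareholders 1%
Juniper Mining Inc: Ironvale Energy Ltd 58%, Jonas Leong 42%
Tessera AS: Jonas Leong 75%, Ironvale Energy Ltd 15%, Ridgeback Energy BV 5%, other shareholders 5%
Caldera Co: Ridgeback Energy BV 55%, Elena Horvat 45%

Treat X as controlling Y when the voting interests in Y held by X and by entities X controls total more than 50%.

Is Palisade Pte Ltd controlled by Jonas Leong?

Jonas holds 75% of Ridgeback, so Jonas controls Ridgeback.
Jonas and Ridgeback together hold 45% + 27% = 72% of Palisade, so Jonas controls Palisade.

Yes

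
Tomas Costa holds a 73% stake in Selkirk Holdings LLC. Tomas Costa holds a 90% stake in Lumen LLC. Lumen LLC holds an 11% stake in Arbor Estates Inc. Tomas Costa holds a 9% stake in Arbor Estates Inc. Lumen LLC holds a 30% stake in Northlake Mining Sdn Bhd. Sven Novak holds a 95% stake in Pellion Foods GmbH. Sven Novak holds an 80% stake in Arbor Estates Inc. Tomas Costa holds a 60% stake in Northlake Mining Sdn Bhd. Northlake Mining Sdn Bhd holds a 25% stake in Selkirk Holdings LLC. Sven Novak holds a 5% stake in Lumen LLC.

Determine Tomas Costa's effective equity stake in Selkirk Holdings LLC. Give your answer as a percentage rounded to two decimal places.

94.75%

Tomas reaches Selkirk along 3 paths.
Direct stake: 73% = 73%.
Via Northlake: 60% × 25% = 15%.
Via Lumen → Northlake: 90% × 30% × 25% = 6.75%.
Total: 73% + 15% + 6.75% = 94.75%.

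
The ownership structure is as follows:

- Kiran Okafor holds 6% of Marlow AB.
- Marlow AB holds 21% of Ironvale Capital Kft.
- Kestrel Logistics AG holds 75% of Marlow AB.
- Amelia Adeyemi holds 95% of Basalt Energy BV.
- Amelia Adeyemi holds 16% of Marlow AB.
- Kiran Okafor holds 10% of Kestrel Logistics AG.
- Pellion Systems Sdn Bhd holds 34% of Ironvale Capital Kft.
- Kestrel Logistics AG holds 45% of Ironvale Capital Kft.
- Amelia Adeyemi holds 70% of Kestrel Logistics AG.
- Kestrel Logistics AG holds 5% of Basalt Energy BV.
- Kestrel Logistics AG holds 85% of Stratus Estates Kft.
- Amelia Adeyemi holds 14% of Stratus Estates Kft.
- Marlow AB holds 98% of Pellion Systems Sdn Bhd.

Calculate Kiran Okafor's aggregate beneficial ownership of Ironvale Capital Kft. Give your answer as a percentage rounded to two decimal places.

Kiran reaches Ironvale along 5 paths.
Via Kestrel → Marlow → Pellion: 10% × 75% × 98% × 34% = 2.499%.
Via Marlow → Pellion: 6% × 98% × 34% = 1.9992%.
Via Kestrel → Marlow: 10% × 75% × 21% = 1.575%.
Via Marlow: 6% × 21% = 1.26%.
Via Kestrel: 10% × 45% = 4.5%.
Total: 2.499% + 1.9992% + 1.575% + 1.26% + 4.5% = 11.8332%.
Rounded: 11.83%.

11.83%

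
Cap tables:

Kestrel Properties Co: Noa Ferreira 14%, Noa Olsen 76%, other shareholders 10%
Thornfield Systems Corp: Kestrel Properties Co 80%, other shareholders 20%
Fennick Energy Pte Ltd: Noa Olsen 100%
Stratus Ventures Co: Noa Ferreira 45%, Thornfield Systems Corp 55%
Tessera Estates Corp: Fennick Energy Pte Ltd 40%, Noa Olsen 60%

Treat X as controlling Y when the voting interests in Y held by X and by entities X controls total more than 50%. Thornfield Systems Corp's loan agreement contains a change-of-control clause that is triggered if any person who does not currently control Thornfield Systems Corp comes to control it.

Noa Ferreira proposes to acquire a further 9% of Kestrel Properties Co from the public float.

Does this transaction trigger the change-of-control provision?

The purchase changes only Noa Ferreira's holdings, so Noa Ferreira is the only person who could newly come to control Thornfield.
Noa Ferreira's largest direct stake is 45% in Stratus, which does not meet the threshold, so Noa Ferreira controls no company.
Neither Noa Ferreira nor any entity Noa Ferreira controls holds any voting interest in Thornfield.
So before the transaction, Noa Ferreira does not control Thornfield.
After the purchase, Noa Ferreira's direct stake in Kestrel rises to 14% + 9% = 23%.
Noa Ferreira's side now holds 23% of Kestrel, not > 50%, so Noa Ferreira still does not control Kestrel.
After the transaction, neither Noa Ferreira nor any entity Noa Ferreira controls holds a voting interest in Thornfield, so Noa Ferreira still does not control it.
No new person acquires control, so the clause is not triggered.

No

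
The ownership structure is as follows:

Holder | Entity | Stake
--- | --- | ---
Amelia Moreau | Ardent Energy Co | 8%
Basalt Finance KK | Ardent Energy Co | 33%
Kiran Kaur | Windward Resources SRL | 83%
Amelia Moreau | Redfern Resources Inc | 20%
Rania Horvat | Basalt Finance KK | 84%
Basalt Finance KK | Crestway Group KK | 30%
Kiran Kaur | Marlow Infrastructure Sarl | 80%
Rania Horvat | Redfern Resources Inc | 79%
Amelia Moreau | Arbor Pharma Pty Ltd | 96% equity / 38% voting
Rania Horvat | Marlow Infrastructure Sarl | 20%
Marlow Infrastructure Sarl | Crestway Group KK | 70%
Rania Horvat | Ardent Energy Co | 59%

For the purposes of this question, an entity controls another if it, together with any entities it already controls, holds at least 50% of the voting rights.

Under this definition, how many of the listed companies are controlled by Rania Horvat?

Rania holds 84% of Basalt, so Rania controls Basalt.
Basalt and Rania together hold 33% + 59% = 92% of Ardent, so Rania controls Ardent.
Rania holds 79% of Redfern, so Rania controls Redfern.
No other company's threshold is met.
Rania controls 3 companies.

3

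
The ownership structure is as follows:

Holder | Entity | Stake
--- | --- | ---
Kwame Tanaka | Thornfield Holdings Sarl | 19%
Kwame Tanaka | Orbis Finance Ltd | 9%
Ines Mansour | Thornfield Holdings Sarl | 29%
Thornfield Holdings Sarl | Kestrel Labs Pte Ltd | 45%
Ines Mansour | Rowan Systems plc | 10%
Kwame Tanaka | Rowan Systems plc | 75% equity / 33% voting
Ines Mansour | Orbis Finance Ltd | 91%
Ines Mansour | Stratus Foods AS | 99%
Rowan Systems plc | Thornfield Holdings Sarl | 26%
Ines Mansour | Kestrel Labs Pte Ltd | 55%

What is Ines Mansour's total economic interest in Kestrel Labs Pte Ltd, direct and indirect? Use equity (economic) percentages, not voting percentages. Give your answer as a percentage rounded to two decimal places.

69.22%

Ines reaches Kestrel along 3 paths.
Direct stake: 55% = 55%.
Via Thornfield: 29% × 45% = 13.05%.
Via Rowan → Thornfield: 10% × 26% × 45% = 1.17%.
Total: 55% + 13.05% + 1.17% = 69.22%.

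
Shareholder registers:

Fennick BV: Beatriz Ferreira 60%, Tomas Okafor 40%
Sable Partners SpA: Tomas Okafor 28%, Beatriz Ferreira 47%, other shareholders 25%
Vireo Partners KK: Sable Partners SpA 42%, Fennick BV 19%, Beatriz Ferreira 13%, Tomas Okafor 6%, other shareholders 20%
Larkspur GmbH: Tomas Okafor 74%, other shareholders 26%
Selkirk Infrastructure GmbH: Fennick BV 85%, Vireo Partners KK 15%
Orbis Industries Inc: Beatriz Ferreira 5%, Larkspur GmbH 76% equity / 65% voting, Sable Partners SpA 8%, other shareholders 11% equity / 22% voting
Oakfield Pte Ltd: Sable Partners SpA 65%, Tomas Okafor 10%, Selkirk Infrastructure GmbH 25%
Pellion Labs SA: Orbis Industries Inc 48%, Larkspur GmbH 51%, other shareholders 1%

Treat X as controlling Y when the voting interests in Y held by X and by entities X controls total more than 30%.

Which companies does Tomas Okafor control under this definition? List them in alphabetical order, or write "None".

Fennick BV, Larkspur GmbH, Oakfield Pte Ltd, Orbis Industries Inc, Pellion Labs SA, Selkirk Infrastructure GmbH

Tomas holds 40% of Fennick, so Tomas controls Fennick.
Tomas holds 74% of Larkspur, so Tomas controls Larkspur.
Fennick holds 85% of Selkirk, so Tomas controls Selkirk.
Larkspur holds 65% of Orbis, so Tomas controls Orbis.
Tomas and Selkirk together hold 10% + 25% = 35% of Oakfield, so Tomas controls Oakfield.
Orbis and Larkspur together hold 48% + 51% = 99% of Pellion, so Tomas controls Pellion.
No other company's threshold is met.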